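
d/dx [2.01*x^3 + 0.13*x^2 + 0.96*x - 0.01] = 6.03*x^2 + 0.26*x + 0.96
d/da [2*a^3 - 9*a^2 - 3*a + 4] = 6*a^2 - 18*a - 3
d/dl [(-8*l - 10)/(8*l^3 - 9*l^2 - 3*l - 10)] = 2*(64*l^3 + 84*l^2 - 90*l + 25)/(64*l^6 - 144*l^5 + 33*l^4 - 106*l^3 + 189*l^2 + 60*l + 100)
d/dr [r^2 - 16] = 2*r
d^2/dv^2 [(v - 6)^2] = 2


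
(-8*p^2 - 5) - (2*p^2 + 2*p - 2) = -10*p^2 - 2*p - 3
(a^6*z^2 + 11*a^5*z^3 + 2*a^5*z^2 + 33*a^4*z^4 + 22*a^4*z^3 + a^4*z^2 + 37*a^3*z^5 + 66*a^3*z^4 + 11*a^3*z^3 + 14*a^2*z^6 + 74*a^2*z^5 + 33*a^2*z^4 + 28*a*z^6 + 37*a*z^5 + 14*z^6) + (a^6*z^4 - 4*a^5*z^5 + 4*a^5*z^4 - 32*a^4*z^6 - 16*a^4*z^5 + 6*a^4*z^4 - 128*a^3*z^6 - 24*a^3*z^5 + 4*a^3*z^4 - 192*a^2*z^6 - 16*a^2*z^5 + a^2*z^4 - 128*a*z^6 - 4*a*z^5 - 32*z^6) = a^6*z^4 + a^6*z^2 - 4*a^5*z^5 + 4*a^5*z^4 + 11*a^5*z^3 + 2*a^5*z^2 - 32*a^4*z^6 - 16*a^4*z^5 + 39*a^4*z^4 + 22*a^4*z^3 + a^4*z^2 - 128*a^3*z^6 + 13*a^3*z^5 + 70*a^3*z^4 + 11*a^3*z^3 - 178*a^2*z^6 + 58*a^2*z^5 + 34*a^2*z^4 - 100*a*z^6 + 33*a*z^5 - 18*z^6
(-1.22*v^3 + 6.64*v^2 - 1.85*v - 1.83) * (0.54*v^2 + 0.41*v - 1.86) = -0.6588*v^5 + 3.0854*v^4 + 3.9926*v^3 - 14.0971*v^2 + 2.6907*v + 3.4038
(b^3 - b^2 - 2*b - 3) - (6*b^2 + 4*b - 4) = b^3 - 7*b^2 - 6*b + 1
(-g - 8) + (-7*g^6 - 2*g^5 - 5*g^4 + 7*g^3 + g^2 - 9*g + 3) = -7*g^6 - 2*g^5 - 5*g^4 + 7*g^3 + g^2 - 10*g - 5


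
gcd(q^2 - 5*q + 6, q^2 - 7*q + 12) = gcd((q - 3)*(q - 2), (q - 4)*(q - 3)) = q - 3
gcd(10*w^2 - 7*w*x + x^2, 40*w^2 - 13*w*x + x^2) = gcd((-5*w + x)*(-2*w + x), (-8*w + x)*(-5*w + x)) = -5*w + x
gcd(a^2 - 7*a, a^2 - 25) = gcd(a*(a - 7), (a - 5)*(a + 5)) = 1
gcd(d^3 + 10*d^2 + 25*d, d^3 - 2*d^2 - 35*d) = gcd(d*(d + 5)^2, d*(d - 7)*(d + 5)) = d^2 + 5*d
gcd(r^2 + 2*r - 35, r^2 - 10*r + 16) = 1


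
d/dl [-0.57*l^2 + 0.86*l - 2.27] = 0.86 - 1.14*l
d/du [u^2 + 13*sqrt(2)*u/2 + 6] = 2*u + 13*sqrt(2)/2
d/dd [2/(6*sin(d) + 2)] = -3*cos(d)/(3*sin(d) + 1)^2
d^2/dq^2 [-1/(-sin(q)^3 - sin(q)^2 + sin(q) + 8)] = (-9*sin(q)^6 - 11*sin(q)^5 + 10*sin(q)^4 - 53*sin(q)^3 - 33*sin(q)^2 + 50*sin(q) + 18)/(sin(q)^3 + sin(q)^2 - sin(q) - 8)^3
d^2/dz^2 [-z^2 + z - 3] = -2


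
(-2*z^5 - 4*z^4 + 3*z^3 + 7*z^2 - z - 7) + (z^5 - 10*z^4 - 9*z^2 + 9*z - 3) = -z^5 - 14*z^4 + 3*z^3 - 2*z^2 + 8*z - 10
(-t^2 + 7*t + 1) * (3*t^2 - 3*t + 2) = -3*t^4 + 24*t^3 - 20*t^2 + 11*t + 2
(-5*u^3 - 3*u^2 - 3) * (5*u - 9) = -25*u^4 + 30*u^3 + 27*u^2 - 15*u + 27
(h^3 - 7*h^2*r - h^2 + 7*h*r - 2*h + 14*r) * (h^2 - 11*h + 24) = h^5 - 7*h^4*r - 12*h^4 + 84*h^3*r + 33*h^3 - 231*h^2*r - 2*h^2 + 14*h*r - 48*h + 336*r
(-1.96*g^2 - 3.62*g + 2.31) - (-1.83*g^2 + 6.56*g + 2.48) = -0.13*g^2 - 10.18*g - 0.17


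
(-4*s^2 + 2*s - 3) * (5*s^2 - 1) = -20*s^4 + 10*s^3 - 11*s^2 - 2*s + 3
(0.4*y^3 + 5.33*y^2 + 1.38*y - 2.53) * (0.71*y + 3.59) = 0.284*y^4 + 5.2203*y^3 + 20.1145*y^2 + 3.1579*y - 9.0827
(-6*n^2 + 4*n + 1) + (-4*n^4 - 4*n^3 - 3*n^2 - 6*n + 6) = -4*n^4 - 4*n^3 - 9*n^2 - 2*n + 7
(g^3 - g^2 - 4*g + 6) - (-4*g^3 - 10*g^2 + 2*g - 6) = 5*g^3 + 9*g^2 - 6*g + 12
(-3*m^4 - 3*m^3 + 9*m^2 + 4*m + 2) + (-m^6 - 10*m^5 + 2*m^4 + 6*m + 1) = -m^6 - 10*m^5 - m^4 - 3*m^3 + 9*m^2 + 10*m + 3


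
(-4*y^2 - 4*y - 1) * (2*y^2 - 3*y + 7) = -8*y^4 + 4*y^3 - 18*y^2 - 25*y - 7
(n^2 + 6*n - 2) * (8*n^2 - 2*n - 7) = 8*n^4 + 46*n^3 - 35*n^2 - 38*n + 14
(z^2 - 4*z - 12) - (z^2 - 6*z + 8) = 2*z - 20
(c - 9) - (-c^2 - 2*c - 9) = c^2 + 3*c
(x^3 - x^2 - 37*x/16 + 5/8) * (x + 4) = x^4 + 3*x^3 - 101*x^2/16 - 69*x/8 + 5/2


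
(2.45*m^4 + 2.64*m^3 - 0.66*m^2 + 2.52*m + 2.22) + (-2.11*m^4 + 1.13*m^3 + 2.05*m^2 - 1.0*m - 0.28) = 0.34*m^4 + 3.77*m^3 + 1.39*m^2 + 1.52*m + 1.94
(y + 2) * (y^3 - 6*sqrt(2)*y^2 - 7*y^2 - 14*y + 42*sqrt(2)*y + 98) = y^4 - 6*sqrt(2)*y^3 - 5*y^3 - 28*y^2 + 30*sqrt(2)*y^2 + 70*y + 84*sqrt(2)*y + 196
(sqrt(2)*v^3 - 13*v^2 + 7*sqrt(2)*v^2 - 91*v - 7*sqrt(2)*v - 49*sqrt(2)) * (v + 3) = sqrt(2)*v^4 - 13*v^3 + 10*sqrt(2)*v^3 - 130*v^2 + 14*sqrt(2)*v^2 - 273*v - 70*sqrt(2)*v - 147*sqrt(2)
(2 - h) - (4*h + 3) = -5*h - 1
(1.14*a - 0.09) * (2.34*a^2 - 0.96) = 2.6676*a^3 - 0.2106*a^2 - 1.0944*a + 0.0864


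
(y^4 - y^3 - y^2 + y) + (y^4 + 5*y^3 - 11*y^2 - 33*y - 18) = 2*y^4 + 4*y^3 - 12*y^2 - 32*y - 18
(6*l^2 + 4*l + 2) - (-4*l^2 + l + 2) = 10*l^2 + 3*l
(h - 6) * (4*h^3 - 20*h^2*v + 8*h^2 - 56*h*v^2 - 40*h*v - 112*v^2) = 4*h^4 - 20*h^3*v - 16*h^3 - 56*h^2*v^2 + 80*h^2*v - 48*h^2 + 224*h*v^2 + 240*h*v + 672*v^2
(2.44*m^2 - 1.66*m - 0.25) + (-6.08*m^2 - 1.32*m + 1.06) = -3.64*m^2 - 2.98*m + 0.81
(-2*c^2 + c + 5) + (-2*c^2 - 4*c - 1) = -4*c^2 - 3*c + 4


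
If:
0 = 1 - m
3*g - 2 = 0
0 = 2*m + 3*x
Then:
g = 2/3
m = 1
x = -2/3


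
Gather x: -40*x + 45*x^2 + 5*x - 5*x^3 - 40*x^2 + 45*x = -5*x^3 + 5*x^2 + 10*x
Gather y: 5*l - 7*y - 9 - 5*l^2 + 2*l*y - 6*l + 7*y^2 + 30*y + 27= -5*l^2 - l + 7*y^2 + y*(2*l + 23) + 18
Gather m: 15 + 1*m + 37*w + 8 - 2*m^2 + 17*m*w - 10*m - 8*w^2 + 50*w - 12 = -2*m^2 + m*(17*w - 9) - 8*w^2 + 87*w + 11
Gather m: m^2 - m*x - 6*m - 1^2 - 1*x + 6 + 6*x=m^2 + m*(-x - 6) + 5*x + 5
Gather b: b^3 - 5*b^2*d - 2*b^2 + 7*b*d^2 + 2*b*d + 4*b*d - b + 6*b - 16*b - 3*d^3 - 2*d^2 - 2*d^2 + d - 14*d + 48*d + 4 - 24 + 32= b^3 + b^2*(-5*d - 2) + b*(7*d^2 + 6*d - 11) - 3*d^3 - 4*d^2 + 35*d + 12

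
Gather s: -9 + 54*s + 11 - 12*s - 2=42*s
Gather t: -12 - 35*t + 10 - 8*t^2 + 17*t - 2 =-8*t^2 - 18*t - 4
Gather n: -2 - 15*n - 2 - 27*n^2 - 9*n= -27*n^2 - 24*n - 4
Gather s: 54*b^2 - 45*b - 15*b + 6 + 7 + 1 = 54*b^2 - 60*b + 14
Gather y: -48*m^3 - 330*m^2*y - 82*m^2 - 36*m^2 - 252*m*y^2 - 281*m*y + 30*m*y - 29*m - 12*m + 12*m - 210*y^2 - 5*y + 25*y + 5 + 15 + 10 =-48*m^3 - 118*m^2 - 29*m + y^2*(-252*m - 210) + y*(-330*m^2 - 251*m + 20) + 30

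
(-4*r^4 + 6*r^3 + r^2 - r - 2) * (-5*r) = 20*r^5 - 30*r^4 - 5*r^3 + 5*r^2 + 10*r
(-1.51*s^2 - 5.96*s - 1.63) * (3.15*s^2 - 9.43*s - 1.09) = -4.7565*s^4 - 4.5347*s^3 + 52.7142*s^2 + 21.8673*s + 1.7767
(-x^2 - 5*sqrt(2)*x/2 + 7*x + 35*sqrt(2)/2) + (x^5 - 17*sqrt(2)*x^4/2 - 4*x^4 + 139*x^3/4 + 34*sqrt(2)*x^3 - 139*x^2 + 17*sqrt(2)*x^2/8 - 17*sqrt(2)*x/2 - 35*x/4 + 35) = x^5 - 17*sqrt(2)*x^4/2 - 4*x^4 + 139*x^3/4 + 34*sqrt(2)*x^3 - 140*x^2 + 17*sqrt(2)*x^2/8 - 11*sqrt(2)*x - 7*x/4 + 35*sqrt(2)/2 + 35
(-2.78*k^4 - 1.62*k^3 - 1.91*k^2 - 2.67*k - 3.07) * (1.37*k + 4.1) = -3.8086*k^5 - 13.6174*k^4 - 9.2587*k^3 - 11.4889*k^2 - 15.1529*k - 12.587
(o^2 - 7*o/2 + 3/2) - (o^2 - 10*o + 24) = 13*o/2 - 45/2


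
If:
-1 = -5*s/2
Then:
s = 2/5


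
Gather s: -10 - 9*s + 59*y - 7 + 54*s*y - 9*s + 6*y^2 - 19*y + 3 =s*(54*y - 18) + 6*y^2 + 40*y - 14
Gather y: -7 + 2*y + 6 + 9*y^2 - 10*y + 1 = 9*y^2 - 8*y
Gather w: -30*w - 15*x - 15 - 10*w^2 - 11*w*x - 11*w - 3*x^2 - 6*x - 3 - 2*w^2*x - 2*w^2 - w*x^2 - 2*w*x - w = w^2*(-2*x - 12) + w*(-x^2 - 13*x - 42) - 3*x^2 - 21*x - 18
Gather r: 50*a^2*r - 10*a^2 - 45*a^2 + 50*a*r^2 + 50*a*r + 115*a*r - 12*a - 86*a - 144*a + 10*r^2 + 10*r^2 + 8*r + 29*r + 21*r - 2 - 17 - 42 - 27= -55*a^2 - 242*a + r^2*(50*a + 20) + r*(50*a^2 + 165*a + 58) - 88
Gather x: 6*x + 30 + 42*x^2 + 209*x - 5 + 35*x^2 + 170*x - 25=77*x^2 + 385*x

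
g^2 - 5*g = g*(g - 5)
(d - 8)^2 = d^2 - 16*d + 64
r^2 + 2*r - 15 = (r - 3)*(r + 5)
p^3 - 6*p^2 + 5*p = p*(p - 5)*(p - 1)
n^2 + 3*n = n*(n + 3)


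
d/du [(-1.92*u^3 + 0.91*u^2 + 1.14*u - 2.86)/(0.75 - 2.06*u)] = (7.9104*u^3 - 6.1946*u^2 + 1.365*u - 5.0366)/(4.2436*u^2 - 3.09*u + 0.5625)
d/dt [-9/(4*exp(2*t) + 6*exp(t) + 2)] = (18*exp(t) + 27/2)*exp(t)/(2*exp(2*t) + 3*exp(t) + 1)^2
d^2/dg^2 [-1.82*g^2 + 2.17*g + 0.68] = -3.64000000000000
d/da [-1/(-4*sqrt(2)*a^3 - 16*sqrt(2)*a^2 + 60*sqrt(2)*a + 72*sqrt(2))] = sqrt(2)*(-3*a^2 - 8*a + 15)/(8*(a^3 + 4*a^2 - 15*a - 18)^2)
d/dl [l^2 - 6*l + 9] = 2*l - 6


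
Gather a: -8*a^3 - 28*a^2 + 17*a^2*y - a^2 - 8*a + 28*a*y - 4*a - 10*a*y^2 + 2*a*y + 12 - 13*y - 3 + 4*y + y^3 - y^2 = -8*a^3 + a^2*(17*y - 29) + a*(-10*y^2 + 30*y - 12) + y^3 - y^2 - 9*y + 9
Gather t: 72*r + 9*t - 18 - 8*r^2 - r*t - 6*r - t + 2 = -8*r^2 + 66*r + t*(8 - r) - 16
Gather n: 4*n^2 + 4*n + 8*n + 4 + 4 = 4*n^2 + 12*n + 8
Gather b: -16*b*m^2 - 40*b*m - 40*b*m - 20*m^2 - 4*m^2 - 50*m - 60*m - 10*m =b*(-16*m^2 - 80*m) - 24*m^2 - 120*m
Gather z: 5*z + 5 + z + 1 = 6*z + 6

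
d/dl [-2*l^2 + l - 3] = 1 - 4*l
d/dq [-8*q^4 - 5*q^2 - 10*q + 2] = -32*q^3 - 10*q - 10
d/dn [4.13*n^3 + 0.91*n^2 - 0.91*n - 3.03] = 12.39*n^2 + 1.82*n - 0.91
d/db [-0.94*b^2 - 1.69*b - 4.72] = -1.88*b - 1.69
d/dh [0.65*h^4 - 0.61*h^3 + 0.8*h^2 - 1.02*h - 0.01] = 2.6*h^3 - 1.83*h^2 + 1.6*h - 1.02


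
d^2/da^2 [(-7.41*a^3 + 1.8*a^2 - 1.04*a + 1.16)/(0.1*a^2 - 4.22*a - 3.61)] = (1.11022302462516e-16*a^5 - 1.06581410364015e-14*a^4 - 267.772108*a^3 - 673.344132*a^2 - 584.596926*a + 120.755704)/(0.001*a^6 - 0.1266*a^5 + 5.23422*a^4 - 66.010928*a^3 - 188.955342*a^2 - 164.986386*a - 47.045881)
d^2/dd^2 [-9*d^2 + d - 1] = -18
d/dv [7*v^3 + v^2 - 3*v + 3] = 21*v^2 + 2*v - 3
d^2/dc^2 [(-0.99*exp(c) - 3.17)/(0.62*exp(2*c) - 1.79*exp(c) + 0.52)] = (-0.380556*exp(4*c) - 5.972894*exp(3*c) + 12.469254*exp(2*c) - 6.990457*exp(c) - 3.218332)*exp(c)/(0.238328*exp(6*c) - 2.064228*exp(5*c) + 6.55929*exp(4*c) - 9.197915*exp(3*c) + 5.50134*exp(2*c) - 1.452048*exp(c) + 0.140608)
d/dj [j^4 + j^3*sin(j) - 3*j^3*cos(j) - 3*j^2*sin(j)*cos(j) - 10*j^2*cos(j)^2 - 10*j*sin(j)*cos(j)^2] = 3*j^3*sin(j) + j^3*cos(j) + 4*j^3 + 3*j^2*sin(j) + 10*j^2*sin(2*j) - 9*j^2*cos(j) - 3*j^2*cos(2*j) - 3*j*sin(2*j) - 5*j*cos(j)/2 - 10*j*cos(2*j) - 15*j*cos(3*j)/2 - 10*j - 5*sin(j)/2 - 5*sin(3*j)/2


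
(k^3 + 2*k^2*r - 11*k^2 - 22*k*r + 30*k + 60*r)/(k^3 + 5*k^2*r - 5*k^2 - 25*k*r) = (k^2 + 2*k*r - 6*k - 12*r)/(k*(k + 5*r))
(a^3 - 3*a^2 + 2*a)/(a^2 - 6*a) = (a^2 - 3*a + 2)/(a - 6)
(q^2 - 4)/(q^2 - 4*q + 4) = (q + 2)/(q - 2)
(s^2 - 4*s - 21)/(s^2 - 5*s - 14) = (s + 3)/(s + 2)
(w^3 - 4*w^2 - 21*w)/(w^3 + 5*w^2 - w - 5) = w*(w^2 - 4*w - 21)/(w^3 + 5*w^2 - w - 5)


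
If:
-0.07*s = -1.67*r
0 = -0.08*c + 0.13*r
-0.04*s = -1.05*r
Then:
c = 0.00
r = 0.00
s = 0.00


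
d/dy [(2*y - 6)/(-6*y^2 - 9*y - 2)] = 2*(6*y^2 - 36*y - 29)/(36*y^4 + 108*y^3 + 105*y^2 + 36*y + 4)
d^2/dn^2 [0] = 0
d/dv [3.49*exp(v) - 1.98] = 3.49*exp(v)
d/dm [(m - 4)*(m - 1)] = 2*m - 5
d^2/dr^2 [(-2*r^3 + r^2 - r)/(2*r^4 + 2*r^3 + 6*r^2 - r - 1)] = 4*(-4*r^9 + 6*r^8 + 30*r^7 - 22*r^6 - 48*r^5 - 18*r^4 - 26*r^3 - 12*r + 1)/(8*r^12 + 24*r^11 + 96*r^10 + 140*r^9 + 252*r^8 + 108*r^7 + 66*r^6 - 162*r^5 - 72*r^4 + 41*r^3 + 15*r^2 - 3*r - 1)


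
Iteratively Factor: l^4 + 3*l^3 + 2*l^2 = (l)*(l^3 + 3*l^2 + 2*l) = l*(l + 2)*(l^2 + l) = l*(l + 1)*(l + 2)*(l)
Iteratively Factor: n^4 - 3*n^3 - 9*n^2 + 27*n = (n + 3)*(n^3 - 6*n^2 + 9*n) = (n - 3)*(n + 3)*(n^2 - 3*n) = (n - 3)^2*(n + 3)*(n)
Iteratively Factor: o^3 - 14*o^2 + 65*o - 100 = (o - 5)*(o^2 - 9*o + 20) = (o - 5)^2*(o - 4)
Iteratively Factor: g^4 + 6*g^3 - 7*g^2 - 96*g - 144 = (g + 4)*(g^3 + 2*g^2 - 15*g - 36) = (g + 3)*(g + 4)*(g^2 - g - 12) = (g - 4)*(g + 3)*(g + 4)*(g + 3)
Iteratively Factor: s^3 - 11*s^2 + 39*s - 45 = (s - 3)*(s^2 - 8*s + 15) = (s - 5)*(s - 3)*(s - 3)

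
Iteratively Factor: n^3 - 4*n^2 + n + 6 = (n - 3)*(n^2 - n - 2) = (n - 3)*(n + 1)*(n - 2)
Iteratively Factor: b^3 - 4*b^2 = (b)*(b^2 - 4*b) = b*(b - 4)*(b)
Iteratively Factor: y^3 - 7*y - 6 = (y + 2)*(y^2 - 2*y - 3) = (y + 1)*(y + 2)*(y - 3)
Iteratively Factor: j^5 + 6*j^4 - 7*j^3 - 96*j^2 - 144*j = (j + 3)*(j^4 + 3*j^3 - 16*j^2 - 48*j) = j*(j + 3)*(j^3 + 3*j^2 - 16*j - 48) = j*(j + 3)*(j + 4)*(j^2 - j - 12) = j*(j + 3)^2*(j + 4)*(j - 4)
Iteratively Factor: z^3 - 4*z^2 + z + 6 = (z - 2)*(z^2 - 2*z - 3) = (z - 3)*(z - 2)*(z + 1)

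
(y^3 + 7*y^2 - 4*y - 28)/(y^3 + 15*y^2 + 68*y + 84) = (y - 2)/(y + 6)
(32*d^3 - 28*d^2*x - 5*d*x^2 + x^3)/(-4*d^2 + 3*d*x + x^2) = -8*d + x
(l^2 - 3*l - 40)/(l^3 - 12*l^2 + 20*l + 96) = (l + 5)/(l^2 - 4*l - 12)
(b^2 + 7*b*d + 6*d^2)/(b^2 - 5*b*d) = (b^2 + 7*b*d + 6*d^2)/(b*(b - 5*d))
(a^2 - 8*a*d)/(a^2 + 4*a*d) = (a - 8*d)/(a + 4*d)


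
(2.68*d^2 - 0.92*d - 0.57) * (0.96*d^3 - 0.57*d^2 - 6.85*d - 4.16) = 2.5728*d^5 - 2.4108*d^4 - 18.3808*d^3 - 4.5219*d^2 + 7.7317*d + 2.3712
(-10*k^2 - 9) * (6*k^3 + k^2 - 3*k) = -60*k^5 - 10*k^4 - 24*k^3 - 9*k^2 + 27*k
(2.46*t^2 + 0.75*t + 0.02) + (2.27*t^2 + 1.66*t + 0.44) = 4.73*t^2 + 2.41*t + 0.46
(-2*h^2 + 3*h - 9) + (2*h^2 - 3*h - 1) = -10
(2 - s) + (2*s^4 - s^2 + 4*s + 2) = 2*s^4 - s^2 + 3*s + 4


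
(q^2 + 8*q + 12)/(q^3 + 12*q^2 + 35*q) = (q^2 + 8*q + 12)/(q*(q^2 + 12*q + 35))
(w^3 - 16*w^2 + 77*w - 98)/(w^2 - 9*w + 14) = w - 7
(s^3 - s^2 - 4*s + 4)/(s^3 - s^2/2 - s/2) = 2*(s^2 - 4)/(s*(2*s + 1))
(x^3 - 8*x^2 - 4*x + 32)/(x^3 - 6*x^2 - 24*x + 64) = (x + 2)/(x + 4)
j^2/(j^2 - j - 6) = j^2/(j^2 - j - 6)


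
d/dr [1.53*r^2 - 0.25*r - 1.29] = 3.06*r - 0.25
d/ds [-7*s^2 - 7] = -14*s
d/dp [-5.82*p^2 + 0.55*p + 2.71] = 0.55 - 11.64*p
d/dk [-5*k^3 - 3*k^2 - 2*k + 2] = -15*k^2 - 6*k - 2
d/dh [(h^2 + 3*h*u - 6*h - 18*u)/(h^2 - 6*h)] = -3*u/h^2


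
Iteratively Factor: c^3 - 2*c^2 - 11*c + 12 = (c - 4)*(c^2 + 2*c - 3) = (c - 4)*(c + 3)*(c - 1)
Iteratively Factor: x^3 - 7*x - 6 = (x - 3)*(x^2 + 3*x + 2) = (x - 3)*(x + 1)*(x + 2)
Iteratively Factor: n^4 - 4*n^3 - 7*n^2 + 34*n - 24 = (n - 1)*(n^3 - 3*n^2 - 10*n + 24) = (n - 1)*(n + 3)*(n^2 - 6*n + 8) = (n - 2)*(n - 1)*(n + 3)*(n - 4)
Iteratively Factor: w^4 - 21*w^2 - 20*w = (w + 4)*(w^3 - 4*w^2 - 5*w) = (w - 5)*(w + 4)*(w^2 + w) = (w - 5)*(w + 1)*(w + 4)*(w)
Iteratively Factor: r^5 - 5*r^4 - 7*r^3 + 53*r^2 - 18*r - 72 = (r - 4)*(r^4 - r^3 - 11*r^2 + 9*r + 18) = (r - 4)*(r - 2)*(r^3 + r^2 - 9*r - 9) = (r - 4)*(r - 2)*(r + 1)*(r^2 - 9) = (r - 4)*(r - 3)*(r - 2)*(r + 1)*(r + 3)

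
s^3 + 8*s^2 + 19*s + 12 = (s + 1)*(s + 3)*(s + 4)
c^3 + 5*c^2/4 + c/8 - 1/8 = (c - 1/4)*(c + 1/2)*(c + 1)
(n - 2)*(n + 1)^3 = n^4 + n^3 - 3*n^2 - 5*n - 2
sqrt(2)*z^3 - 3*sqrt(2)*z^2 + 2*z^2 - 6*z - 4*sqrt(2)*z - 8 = (z - 4)*(z + sqrt(2))*(sqrt(2)*z + sqrt(2))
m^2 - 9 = (m - 3)*(m + 3)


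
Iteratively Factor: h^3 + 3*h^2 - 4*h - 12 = (h + 2)*(h^2 + h - 6) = (h + 2)*(h + 3)*(h - 2)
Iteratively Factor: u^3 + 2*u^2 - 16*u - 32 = (u + 2)*(u^2 - 16) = (u - 4)*(u + 2)*(u + 4)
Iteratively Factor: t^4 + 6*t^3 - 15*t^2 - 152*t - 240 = (t + 3)*(t^3 + 3*t^2 - 24*t - 80) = (t + 3)*(t + 4)*(t^2 - t - 20) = (t + 3)*(t + 4)^2*(t - 5)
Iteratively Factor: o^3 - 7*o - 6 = (o + 1)*(o^2 - o - 6) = (o - 3)*(o + 1)*(o + 2)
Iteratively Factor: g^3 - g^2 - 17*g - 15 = (g + 1)*(g^2 - 2*g - 15) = (g + 1)*(g + 3)*(g - 5)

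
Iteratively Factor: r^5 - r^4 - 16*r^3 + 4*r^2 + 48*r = (r - 4)*(r^4 + 3*r^3 - 4*r^2 - 12*r) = r*(r - 4)*(r^3 + 3*r^2 - 4*r - 12) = r*(r - 4)*(r - 2)*(r^2 + 5*r + 6) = r*(r - 4)*(r - 2)*(r + 3)*(r + 2)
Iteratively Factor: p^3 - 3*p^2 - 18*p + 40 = (p - 5)*(p^2 + 2*p - 8) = (p - 5)*(p - 2)*(p + 4)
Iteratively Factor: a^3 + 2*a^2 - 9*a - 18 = (a - 3)*(a^2 + 5*a + 6) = (a - 3)*(a + 3)*(a + 2)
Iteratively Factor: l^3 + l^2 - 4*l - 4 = (l + 2)*(l^2 - l - 2) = (l - 2)*(l + 2)*(l + 1)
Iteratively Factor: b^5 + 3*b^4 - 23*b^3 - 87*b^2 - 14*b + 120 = (b - 5)*(b^4 + 8*b^3 + 17*b^2 - 2*b - 24) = (b - 5)*(b + 3)*(b^3 + 5*b^2 + 2*b - 8) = (b - 5)*(b + 2)*(b + 3)*(b^2 + 3*b - 4) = (b - 5)*(b - 1)*(b + 2)*(b + 3)*(b + 4)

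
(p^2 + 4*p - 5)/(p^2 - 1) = (p + 5)/(p + 1)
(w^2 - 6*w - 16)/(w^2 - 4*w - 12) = (w - 8)/(w - 6)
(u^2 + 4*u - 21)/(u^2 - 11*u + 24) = (u + 7)/(u - 8)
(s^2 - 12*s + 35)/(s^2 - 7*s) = (s - 5)/s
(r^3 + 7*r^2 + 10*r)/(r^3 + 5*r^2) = (r + 2)/r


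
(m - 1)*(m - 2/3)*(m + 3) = m^3 + 4*m^2/3 - 13*m/3 + 2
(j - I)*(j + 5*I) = j^2 + 4*I*j + 5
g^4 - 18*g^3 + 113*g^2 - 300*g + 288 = (g - 8)*(g - 4)*(g - 3)^2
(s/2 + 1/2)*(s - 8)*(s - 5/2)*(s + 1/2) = s^4/2 - 9*s^3/2 + 19*s^2/8 + 99*s/8 + 5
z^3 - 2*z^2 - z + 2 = (z - 2)*(z - 1)*(z + 1)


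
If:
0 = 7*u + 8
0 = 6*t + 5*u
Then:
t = 20/21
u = -8/7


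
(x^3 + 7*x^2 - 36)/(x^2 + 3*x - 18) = (x^2 + x - 6)/(x - 3)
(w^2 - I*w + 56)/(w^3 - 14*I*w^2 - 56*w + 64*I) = (w + 7*I)/(w^2 - 6*I*w - 8)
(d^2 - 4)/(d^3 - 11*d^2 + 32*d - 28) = (d + 2)/(d^2 - 9*d + 14)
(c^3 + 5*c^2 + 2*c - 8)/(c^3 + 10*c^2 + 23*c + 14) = (c^2 + 3*c - 4)/(c^2 + 8*c + 7)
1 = 1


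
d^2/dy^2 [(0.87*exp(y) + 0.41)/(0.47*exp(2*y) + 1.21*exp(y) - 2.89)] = (0.192183*exp(4*y) - 0.132493*exp(3*y) + 7.789827*exp(2*y) + 5.870196*exp(y) + 8.700056)*exp(y)/(0.103823*exp(6*y) + 0.801867*exp(5*y) + 0.149178*exp(4*y) - 8.089697*exp(3*y) - 0.917286000000001*exp(2*y) + 30.318123*exp(y) - 24.137569)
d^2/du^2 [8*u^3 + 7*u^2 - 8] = 48*u + 14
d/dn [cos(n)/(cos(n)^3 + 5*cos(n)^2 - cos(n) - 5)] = (3*cos(n) + 5*cos(2*n) + cos(3*n) + 15)/(2*(cos(n) + 5)^2*sin(n)^3)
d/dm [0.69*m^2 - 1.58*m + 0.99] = 1.38*m - 1.58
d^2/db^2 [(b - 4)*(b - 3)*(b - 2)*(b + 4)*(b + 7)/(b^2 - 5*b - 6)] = 2*(3*b^7 - 38*b^6 + 66*b^5 + 564*b^4 - 41*b^3 - 5454*b^2 + 13572*b - 34392)/(b^6 - 15*b^5 + 57*b^4 + 55*b^3 - 342*b^2 - 540*b - 216)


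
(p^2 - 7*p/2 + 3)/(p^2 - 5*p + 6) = (p - 3/2)/(p - 3)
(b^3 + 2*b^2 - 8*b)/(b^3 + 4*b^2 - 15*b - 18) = b*(b^2 + 2*b - 8)/(b^3 + 4*b^2 - 15*b - 18)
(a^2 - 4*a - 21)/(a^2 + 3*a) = (a - 7)/a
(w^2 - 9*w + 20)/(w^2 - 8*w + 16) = (w - 5)/(w - 4)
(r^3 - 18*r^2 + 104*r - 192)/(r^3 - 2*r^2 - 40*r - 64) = (r^2 - 10*r + 24)/(r^2 + 6*r + 8)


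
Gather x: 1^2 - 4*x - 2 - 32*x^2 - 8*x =-32*x^2 - 12*x - 1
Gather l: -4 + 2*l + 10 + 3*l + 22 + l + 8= 6*l + 36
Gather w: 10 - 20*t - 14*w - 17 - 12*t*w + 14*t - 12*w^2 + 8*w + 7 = -6*t - 12*w^2 + w*(-12*t - 6)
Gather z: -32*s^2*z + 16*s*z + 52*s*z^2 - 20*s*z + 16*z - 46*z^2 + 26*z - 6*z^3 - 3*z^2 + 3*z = -6*z^3 + z^2*(52*s - 49) + z*(-32*s^2 - 4*s + 45)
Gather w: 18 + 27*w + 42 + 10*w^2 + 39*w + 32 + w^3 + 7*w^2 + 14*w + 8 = w^3 + 17*w^2 + 80*w + 100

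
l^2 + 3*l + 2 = (l + 1)*(l + 2)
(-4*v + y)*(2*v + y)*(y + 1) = -8*v^2*y - 8*v^2 - 2*v*y^2 - 2*v*y + y^3 + y^2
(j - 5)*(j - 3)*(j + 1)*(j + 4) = j^4 - 3*j^3 - 21*j^2 + 43*j + 60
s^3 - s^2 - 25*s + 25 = (s - 5)*(s - 1)*(s + 5)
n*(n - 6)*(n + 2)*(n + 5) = n^4 + n^3 - 32*n^2 - 60*n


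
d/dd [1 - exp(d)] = -exp(d)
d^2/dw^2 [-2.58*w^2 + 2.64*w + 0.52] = -5.16000000000000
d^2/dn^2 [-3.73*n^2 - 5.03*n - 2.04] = -7.46000000000000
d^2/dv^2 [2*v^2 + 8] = 4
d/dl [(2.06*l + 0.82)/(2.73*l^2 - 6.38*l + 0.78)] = (-5.6238*l^2 - 4.4772*l + 6.8384)/(7.4529*l^4 - 34.8348*l^3 + 44.9632*l^2 - 9.9528*l + 0.6084)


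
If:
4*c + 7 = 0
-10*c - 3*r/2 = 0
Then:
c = -7/4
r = 35/3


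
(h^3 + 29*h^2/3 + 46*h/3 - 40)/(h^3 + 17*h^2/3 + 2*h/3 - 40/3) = (h + 6)/(h + 2)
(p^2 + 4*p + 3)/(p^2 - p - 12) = (p + 1)/(p - 4)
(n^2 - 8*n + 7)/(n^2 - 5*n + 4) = (n - 7)/(n - 4)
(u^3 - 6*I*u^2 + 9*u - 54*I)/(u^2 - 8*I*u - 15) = (u^2 - 3*I*u + 18)/(u - 5*I)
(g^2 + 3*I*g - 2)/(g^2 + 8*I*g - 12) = (g + I)/(g + 6*I)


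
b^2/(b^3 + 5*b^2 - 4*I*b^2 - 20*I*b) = b/(b^2 + b*(5 - 4*I) - 20*I)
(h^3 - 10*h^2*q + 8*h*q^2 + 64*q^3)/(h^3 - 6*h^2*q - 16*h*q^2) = (h - 4*q)/h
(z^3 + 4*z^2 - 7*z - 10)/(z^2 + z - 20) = (z^2 - z - 2)/(z - 4)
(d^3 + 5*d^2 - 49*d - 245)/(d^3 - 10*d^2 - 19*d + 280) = (d + 7)/(d - 8)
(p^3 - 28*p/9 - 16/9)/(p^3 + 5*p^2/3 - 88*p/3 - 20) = (p^2 - 2*p/3 - 8/3)/(p^2 + p - 30)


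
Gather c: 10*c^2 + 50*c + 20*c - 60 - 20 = 10*c^2 + 70*c - 80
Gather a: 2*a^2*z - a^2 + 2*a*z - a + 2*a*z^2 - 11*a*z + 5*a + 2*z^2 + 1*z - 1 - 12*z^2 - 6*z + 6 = a^2*(2*z - 1) + a*(2*z^2 - 9*z + 4) - 10*z^2 - 5*z + 5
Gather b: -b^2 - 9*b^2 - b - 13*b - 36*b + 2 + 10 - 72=-10*b^2 - 50*b - 60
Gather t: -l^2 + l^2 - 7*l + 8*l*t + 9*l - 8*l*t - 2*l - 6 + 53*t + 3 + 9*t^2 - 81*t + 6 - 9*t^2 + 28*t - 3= 0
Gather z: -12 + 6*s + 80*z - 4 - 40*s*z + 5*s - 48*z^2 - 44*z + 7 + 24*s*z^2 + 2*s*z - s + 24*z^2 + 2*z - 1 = 10*s + z^2*(24*s - 24) + z*(38 - 38*s) - 10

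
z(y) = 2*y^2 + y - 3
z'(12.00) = 49.00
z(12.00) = 297.00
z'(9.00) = 37.00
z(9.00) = 168.00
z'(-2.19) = -7.76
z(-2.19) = 4.40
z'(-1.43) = -4.72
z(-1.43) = -0.34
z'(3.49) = 14.96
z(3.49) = 24.85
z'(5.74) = 23.96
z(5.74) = 68.64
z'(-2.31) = -8.24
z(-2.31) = 5.36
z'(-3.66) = -13.64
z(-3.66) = 20.13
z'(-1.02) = -3.08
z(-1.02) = -1.94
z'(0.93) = 4.72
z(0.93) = -0.34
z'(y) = 4*y + 1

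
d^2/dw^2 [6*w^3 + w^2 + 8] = 36*w + 2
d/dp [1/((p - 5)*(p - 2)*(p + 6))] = (-(p - 5)*(p - 2) - (p - 5)*(p + 6) - (p - 2)*(p + 6))/((p - 5)^2*(p - 2)^2*(p + 6)^2)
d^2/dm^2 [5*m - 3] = 0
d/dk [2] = 0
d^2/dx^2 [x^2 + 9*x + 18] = 2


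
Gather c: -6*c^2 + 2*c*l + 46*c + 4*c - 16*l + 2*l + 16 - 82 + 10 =-6*c^2 + c*(2*l + 50) - 14*l - 56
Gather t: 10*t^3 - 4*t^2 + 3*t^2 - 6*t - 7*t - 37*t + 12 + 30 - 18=10*t^3 - t^2 - 50*t + 24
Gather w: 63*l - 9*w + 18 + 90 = 63*l - 9*w + 108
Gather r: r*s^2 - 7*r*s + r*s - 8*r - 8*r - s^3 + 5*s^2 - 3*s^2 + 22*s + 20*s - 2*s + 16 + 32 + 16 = r*(s^2 - 6*s - 16) - s^3 + 2*s^2 + 40*s + 64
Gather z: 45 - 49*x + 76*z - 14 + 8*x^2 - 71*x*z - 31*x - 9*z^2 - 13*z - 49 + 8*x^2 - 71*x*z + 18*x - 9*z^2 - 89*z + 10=16*x^2 - 62*x - 18*z^2 + z*(-142*x - 26) - 8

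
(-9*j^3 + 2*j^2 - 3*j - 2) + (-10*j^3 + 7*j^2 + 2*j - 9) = -19*j^3 + 9*j^2 - j - 11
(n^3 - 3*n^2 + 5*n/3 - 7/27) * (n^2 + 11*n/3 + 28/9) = n^5 + 2*n^4/3 - 56*n^3/9 - 94*n^2/27 + 343*n/81 - 196/243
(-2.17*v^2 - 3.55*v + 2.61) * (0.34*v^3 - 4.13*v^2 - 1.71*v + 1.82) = -0.7378*v^5 + 7.7551*v^4 + 19.2596*v^3 - 8.6582*v^2 - 10.9241*v + 4.7502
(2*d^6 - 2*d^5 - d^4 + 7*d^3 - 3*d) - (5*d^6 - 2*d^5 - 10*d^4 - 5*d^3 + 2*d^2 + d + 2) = -3*d^6 + 9*d^4 + 12*d^3 - 2*d^2 - 4*d - 2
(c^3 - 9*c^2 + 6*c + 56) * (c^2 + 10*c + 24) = c^5 + c^4 - 60*c^3 - 100*c^2 + 704*c + 1344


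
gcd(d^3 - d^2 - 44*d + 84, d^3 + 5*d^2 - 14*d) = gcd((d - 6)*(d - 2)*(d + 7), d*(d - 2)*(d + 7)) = d^2 + 5*d - 14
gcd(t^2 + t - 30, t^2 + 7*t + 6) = t + 6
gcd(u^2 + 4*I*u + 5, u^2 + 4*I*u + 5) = u^2 + 4*I*u + 5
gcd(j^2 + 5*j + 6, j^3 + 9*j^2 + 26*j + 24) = j^2 + 5*j + 6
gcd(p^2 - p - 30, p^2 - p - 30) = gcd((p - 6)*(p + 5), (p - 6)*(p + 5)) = p^2 - p - 30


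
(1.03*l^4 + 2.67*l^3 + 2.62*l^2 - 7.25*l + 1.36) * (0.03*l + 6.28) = 0.0309*l^5 + 6.5485*l^4 + 16.8462*l^3 + 16.2361*l^2 - 45.4892*l + 8.5408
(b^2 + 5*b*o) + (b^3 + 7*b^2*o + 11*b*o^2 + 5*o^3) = b^3 + 7*b^2*o + b^2 + 11*b*o^2 + 5*b*o + 5*o^3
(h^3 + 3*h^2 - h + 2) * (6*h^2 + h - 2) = 6*h^5 + 19*h^4 - 5*h^3 + 5*h^2 + 4*h - 4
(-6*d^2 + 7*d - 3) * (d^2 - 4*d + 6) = -6*d^4 + 31*d^3 - 67*d^2 + 54*d - 18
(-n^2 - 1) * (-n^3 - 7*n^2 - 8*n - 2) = n^5 + 7*n^4 + 9*n^3 + 9*n^2 + 8*n + 2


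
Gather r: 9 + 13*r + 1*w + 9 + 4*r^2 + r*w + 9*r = 4*r^2 + r*(w + 22) + w + 18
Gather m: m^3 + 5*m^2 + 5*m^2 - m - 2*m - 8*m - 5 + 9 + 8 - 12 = m^3 + 10*m^2 - 11*m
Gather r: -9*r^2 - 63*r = -9*r^2 - 63*r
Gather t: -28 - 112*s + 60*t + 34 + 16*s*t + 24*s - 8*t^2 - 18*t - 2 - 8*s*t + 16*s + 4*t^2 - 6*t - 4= -72*s - 4*t^2 + t*(8*s + 36)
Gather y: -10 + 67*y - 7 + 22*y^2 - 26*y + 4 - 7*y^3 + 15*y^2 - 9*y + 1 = -7*y^3 + 37*y^2 + 32*y - 12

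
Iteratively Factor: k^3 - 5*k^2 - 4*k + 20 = (k - 2)*(k^2 - 3*k - 10) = (k - 2)*(k + 2)*(k - 5)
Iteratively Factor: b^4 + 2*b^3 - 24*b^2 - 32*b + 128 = (b + 4)*(b^3 - 2*b^2 - 16*b + 32) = (b - 2)*(b + 4)*(b^2 - 16) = (b - 2)*(b + 4)^2*(b - 4)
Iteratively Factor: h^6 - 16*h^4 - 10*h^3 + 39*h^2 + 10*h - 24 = (h - 4)*(h^5 + 4*h^4 - 10*h^2 - h + 6) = (h - 4)*(h - 1)*(h^4 + 5*h^3 + 5*h^2 - 5*h - 6) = (h - 4)*(h - 1)*(h + 1)*(h^3 + 4*h^2 + h - 6) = (h - 4)*(h - 1)^2*(h + 1)*(h^2 + 5*h + 6) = (h - 4)*(h - 1)^2*(h + 1)*(h + 3)*(h + 2)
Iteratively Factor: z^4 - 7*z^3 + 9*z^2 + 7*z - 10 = (z - 1)*(z^3 - 6*z^2 + 3*z + 10) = (z - 1)*(z + 1)*(z^2 - 7*z + 10) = (z - 5)*(z - 1)*(z + 1)*(z - 2)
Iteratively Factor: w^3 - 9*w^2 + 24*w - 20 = (w - 5)*(w^2 - 4*w + 4) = (w - 5)*(w - 2)*(w - 2)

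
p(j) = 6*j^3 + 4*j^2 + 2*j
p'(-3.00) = 140.00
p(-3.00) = -132.00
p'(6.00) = 698.00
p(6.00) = 1452.00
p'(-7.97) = 1081.62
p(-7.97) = -2799.43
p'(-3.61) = 207.70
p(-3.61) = -237.37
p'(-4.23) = 290.23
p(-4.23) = -391.01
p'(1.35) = 45.60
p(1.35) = 24.75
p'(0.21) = 4.47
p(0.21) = 0.65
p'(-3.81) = 232.81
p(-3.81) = -281.39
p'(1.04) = 29.79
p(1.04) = 13.16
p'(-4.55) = 338.24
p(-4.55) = -491.47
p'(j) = 18*j^2 + 8*j + 2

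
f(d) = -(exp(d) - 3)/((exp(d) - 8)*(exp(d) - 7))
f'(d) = -exp(d)/((exp(d) - 8)*(exp(d) - 7)) + (exp(d) - 3)*exp(d)/((exp(d) - 8)*(exp(d) - 7)^2) + (exp(d) - 3)*exp(d)/((exp(d) - 8)^2*(exp(d) - 7)) = (exp(2*d) - 6*exp(d) - 11)*exp(d)/(exp(4*d) - 30*exp(3*d) + 337*exp(2*d) - 1680*exp(d) + 3136)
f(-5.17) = 0.05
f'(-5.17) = -0.00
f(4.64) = -0.01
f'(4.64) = 0.01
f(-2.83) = 0.05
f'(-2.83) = -0.00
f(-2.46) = 0.05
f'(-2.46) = -0.00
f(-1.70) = 0.05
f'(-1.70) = -0.00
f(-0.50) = 0.05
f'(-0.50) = -0.00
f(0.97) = 0.02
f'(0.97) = -0.10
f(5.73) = -0.00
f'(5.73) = 0.00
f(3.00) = -0.11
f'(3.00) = 0.22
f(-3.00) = 0.05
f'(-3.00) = 0.00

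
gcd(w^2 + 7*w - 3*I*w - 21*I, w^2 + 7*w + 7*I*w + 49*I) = w + 7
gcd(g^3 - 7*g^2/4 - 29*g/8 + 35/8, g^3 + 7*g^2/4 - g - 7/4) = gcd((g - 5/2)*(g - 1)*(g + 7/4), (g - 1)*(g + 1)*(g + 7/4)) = g^2 + 3*g/4 - 7/4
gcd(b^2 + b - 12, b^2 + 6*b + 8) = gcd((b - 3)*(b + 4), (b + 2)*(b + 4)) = b + 4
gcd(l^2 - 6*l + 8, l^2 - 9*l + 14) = l - 2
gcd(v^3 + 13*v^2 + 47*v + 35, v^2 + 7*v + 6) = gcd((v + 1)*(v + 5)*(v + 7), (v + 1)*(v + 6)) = v + 1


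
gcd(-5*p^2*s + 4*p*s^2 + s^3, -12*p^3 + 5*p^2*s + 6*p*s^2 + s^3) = p - s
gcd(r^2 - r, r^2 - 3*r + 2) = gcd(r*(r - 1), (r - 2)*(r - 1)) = r - 1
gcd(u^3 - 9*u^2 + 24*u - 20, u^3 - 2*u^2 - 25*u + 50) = u^2 - 7*u + 10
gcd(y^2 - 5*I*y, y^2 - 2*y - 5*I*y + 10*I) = y - 5*I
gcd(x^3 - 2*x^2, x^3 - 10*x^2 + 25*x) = x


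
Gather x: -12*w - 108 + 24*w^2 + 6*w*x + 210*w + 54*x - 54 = 24*w^2 + 198*w + x*(6*w + 54) - 162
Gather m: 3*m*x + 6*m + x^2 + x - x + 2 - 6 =m*(3*x + 6) + x^2 - 4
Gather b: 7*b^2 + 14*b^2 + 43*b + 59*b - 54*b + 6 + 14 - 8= 21*b^2 + 48*b + 12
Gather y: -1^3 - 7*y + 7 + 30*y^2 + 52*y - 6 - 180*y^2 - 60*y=-150*y^2 - 15*y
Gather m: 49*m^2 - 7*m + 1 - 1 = 49*m^2 - 7*m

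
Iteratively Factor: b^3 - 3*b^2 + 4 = (b - 2)*(b^2 - b - 2) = (b - 2)^2*(b + 1)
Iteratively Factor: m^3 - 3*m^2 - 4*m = (m - 4)*(m^2 + m) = m*(m - 4)*(m + 1)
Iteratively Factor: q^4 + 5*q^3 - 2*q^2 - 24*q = (q)*(q^3 + 5*q^2 - 2*q - 24) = q*(q - 2)*(q^2 + 7*q + 12) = q*(q - 2)*(q + 4)*(q + 3)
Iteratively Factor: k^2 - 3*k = (k - 3)*(k)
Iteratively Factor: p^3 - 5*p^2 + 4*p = (p - 4)*(p^2 - p) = (p - 4)*(p - 1)*(p)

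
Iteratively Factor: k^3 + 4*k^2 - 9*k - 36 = (k - 3)*(k^2 + 7*k + 12) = (k - 3)*(k + 3)*(k + 4)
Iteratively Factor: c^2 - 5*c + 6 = (c - 2)*(c - 3)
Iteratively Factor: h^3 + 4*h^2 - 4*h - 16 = (h - 2)*(h^2 + 6*h + 8) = (h - 2)*(h + 4)*(h + 2)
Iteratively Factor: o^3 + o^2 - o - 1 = (o + 1)*(o^2 - 1) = (o - 1)*(o + 1)*(o + 1)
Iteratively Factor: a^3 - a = (a + 1)*(a^2 - a) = (a - 1)*(a + 1)*(a)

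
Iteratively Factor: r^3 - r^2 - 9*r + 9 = (r - 1)*(r^2 - 9) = (r - 1)*(r + 3)*(r - 3)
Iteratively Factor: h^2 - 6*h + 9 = (h - 3)*(h - 3)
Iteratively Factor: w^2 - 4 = (w - 2)*(w + 2)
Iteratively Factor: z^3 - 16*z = (z - 4)*(z^2 + 4*z) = z*(z - 4)*(z + 4)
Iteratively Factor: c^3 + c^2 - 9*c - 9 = (c - 3)*(c^2 + 4*c + 3) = (c - 3)*(c + 3)*(c + 1)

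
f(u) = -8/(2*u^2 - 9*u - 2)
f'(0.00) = -18.00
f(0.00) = 4.00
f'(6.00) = 0.47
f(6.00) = -0.50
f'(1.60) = -0.16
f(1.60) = 0.71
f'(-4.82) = -0.03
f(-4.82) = -0.09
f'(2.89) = 0.16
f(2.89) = 0.71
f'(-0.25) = -568.89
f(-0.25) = -21.33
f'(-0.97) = -1.39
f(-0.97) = -0.93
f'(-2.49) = -0.14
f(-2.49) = -0.24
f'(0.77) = -0.79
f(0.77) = 1.03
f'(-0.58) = -5.98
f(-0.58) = -2.06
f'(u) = -8*(9 - 4*u)/(2*u^2 - 9*u - 2)^2 = 8*(4*u - 9)/(-2*u^2 + 9*u + 2)^2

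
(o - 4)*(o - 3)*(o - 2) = o^3 - 9*o^2 + 26*o - 24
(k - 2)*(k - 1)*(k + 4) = k^3 + k^2 - 10*k + 8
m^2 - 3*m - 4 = (m - 4)*(m + 1)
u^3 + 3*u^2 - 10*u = u*(u - 2)*(u + 5)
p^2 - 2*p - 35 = (p - 7)*(p + 5)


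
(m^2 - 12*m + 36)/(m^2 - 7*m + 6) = (m - 6)/(m - 1)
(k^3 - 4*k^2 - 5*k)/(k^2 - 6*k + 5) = k*(k + 1)/(k - 1)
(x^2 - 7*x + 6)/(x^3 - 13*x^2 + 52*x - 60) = (x - 1)/(x^2 - 7*x + 10)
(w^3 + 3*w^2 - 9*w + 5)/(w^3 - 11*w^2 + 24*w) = (w^3 + 3*w^2 - 9*w + 5)/(w*(w^2 - 11*w + 24))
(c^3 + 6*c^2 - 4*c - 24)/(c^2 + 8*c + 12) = c - 2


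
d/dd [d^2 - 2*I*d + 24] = 2*d - 2*I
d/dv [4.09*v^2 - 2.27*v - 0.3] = 8.18*v - 2.27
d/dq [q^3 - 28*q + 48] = 3*q^2 - 28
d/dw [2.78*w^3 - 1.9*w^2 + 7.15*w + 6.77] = 8.34*w^2 - 3.8*w + 7.15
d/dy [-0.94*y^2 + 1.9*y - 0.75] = 1.9 - 1.88*y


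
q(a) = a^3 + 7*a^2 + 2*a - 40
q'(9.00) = 371.00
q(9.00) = 1274.00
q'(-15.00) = 467.00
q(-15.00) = -1870.00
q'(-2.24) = -14.31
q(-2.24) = -20.60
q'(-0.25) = -1.31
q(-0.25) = -40.08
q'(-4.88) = 5.12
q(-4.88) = 0.73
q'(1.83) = 37.67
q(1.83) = -6.77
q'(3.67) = 93.79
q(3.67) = 111.05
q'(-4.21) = -3.77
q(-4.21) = 1.03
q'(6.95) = 244.21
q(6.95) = 647.72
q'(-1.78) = -13.41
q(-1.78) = -27.02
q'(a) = 3*a^2 + 14*a + 2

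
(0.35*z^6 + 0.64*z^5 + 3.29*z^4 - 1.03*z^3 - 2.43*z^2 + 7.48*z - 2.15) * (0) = 0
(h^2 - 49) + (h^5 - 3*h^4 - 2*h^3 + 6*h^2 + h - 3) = h^5 - 3*h^4 - 2*h^3 + 7*h^2 + h - 52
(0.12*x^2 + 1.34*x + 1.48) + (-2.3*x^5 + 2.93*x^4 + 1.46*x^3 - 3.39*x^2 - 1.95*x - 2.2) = -2.3*x^5 + 2.93*x^4 + 1.46*x^3 - 3.27*x^2 - 0.61*x - 0.72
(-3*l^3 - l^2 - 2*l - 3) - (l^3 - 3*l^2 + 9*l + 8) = -4*l^3 + 2*l^2 - 11*l - 11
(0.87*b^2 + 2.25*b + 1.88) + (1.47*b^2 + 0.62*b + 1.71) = 2.34*b^2 + 2.87*b + 3.59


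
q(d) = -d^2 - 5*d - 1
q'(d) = -2*d - 5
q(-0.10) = -0.51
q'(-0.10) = -4.80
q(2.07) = -15.63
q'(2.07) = -9.14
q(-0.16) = -0.23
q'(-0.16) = -4.68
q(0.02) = -1.10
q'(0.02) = -5.04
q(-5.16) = -1.83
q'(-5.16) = 5.32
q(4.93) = -49.95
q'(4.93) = -14.86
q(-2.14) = 5.12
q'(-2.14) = -0.72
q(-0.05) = -0.75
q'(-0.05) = -4.90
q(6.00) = -67.00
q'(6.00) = -17.00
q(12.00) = -205.00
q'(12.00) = -29.00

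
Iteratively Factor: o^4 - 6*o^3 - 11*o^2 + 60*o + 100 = (o - 5)*(o^3 - o^2 - 16*o - 20) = (o - 5)^2*(o^2 + 4*o + 4) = (o - 5)^2*(o + 2)*(o + 2)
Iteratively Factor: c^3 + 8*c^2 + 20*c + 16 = (c + 2)*(c^2 + 6*c + 8) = (c + 2)^2*(c + 4)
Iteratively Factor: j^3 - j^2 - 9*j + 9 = (j + 3)*(j^2 - 4*j + 3) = (j - 3)*(j + 3)*(j - 1)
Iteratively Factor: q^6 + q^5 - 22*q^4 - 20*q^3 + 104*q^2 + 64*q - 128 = (q + 4)*(q^5 - 3*q^4 - 10*q^3 + 20*q^2 + 24*q - 32) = (q + 2)*(q + 4)*(q^4 - 5*q^3 + 20*q - 16) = (q + 2)^2*(q + 4)*(q^3 - 7*q^2 + 14*q - 8) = (q - 4)*(q + 2)^2*(q + 4)*(q^2 - 3*q + 2) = (q - 4)*(q - 1)*(q + 2)^2*(q + 4)*(q - 2)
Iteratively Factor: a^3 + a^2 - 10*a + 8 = (a - 2)*(a^2 + 3*a - 4) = (a - 2)*(a - 1)*(a + 4)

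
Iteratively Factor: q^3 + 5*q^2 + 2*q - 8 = (q + 2)*(q^2 + 3*q - 4) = (q - 1)*(q + 2)*(q + 4)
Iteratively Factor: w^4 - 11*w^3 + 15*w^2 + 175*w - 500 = (w - 5)*(w^3 - 6*w^2 - 15*w + 100) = (w - 5)*(w + 4)*(w^2 - 10*w + 25) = (w - 5)^2*(w + 4)*(w - 5)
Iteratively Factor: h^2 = (h)*(h)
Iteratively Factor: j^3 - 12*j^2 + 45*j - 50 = (j - 2)*(j^2 - 10*j + 25) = (j - 5)*(j - 2)*(j - 5)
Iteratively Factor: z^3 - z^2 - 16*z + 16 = (z + 4)*(z^2 - 5*z + 4) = (z - 1)*(z + 4)*(z - 4)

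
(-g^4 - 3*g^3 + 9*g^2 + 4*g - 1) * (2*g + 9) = -2*g^5 - 15*g^4 - 9*g^3 + 89*g^2 + 34*g - 9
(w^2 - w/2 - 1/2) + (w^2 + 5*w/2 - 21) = 2*w^2 + 2*w - 43/2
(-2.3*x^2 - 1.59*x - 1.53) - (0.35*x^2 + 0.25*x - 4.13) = -2.65*x^2 - 1.84*x + 2.6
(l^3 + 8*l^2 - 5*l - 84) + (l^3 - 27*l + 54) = 2*l^3 + 8*l^2 - 32*l - 30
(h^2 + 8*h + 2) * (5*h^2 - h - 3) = 5*h^4 + 39*h^3 - h^2 - 26*h - 6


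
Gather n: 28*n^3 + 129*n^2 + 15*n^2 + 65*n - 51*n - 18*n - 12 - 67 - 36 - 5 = 28*n^3 + 144*n^2 - 4*n - 120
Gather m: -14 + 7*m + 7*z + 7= 7*m + 7*z - 7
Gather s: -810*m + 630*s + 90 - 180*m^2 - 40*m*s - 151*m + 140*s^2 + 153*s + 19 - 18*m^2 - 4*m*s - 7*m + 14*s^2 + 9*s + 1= -198*m^2 - 968*m + 154*s^2 + s*(792 - 44*m) + 110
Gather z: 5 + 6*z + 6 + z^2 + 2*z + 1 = z^2 + 8*z + 12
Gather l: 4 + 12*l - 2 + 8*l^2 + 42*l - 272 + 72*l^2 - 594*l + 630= 80*l^2 - 540*l + 360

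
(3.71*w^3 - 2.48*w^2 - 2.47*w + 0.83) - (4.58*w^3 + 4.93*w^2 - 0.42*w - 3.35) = -0.87*w^3 - 7.41*w^2 - 2.05*w + 4.18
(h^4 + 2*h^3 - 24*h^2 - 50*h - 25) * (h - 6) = h^5 - 4*h^4 - 36*h^3 + 94*h^2 + 275*h + 150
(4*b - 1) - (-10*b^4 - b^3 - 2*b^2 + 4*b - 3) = 10*b^4 + b^3 + 2*b^2 + 2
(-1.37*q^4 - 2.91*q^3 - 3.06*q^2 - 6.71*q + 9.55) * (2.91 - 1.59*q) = 2.1783*q^5 + 0.640200000000001*q^4 - 3.6027*q^3 + 1.7643*q^2 - 34.7106*q + 27.7905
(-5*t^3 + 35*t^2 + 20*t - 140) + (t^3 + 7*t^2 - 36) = -4*t^3 + 42*t^2 + 20*t - 176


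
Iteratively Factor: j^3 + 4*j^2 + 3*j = (j + 1)*(j^2 + 3*j) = j*(j + 1)*(j + 3)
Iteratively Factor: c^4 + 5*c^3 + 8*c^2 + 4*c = (c + 2)*(c^3 + 3*c^2 + 2*c) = (c + 1)*(c + 2)*(c^2 + 2*c) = (c + 1)*(c + 2)^2*(c)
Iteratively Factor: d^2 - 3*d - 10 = (d - 5)*(d + 2)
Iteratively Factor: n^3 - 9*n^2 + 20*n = (n - 4)*(n^2 - 5*n) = (n - 5)*(n - 4)*(n)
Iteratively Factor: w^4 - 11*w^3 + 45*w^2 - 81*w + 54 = (w - 3)*(w^3 - 8*w^2 + 21*w - 18) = (w - 3)^2*(w^2 - 5*w + 6) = (w - 3)^3*(w - 2)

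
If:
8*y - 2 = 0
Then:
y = 1/4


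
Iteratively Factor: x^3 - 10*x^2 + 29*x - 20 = (x - 4)*(x^2 - 6*x + 5) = (x - 5)*(x - 4)*(x - 1)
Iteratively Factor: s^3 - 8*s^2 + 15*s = (s - 3)*(s^2 - 5*s) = s*(s - 3)*(s - 5)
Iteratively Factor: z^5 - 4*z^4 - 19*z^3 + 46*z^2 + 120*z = (z + 2)*(z^4 - 6*z^3 - 7*z^2 + 60*z) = z*(z + 2)*(z^3 - 6*z^2 - 7*z + 60) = z*(z - 5)*(z + 2)*(z^2 - z - 12) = z*(z - 5)*(z + 2)*(z + 3)*(z - 4)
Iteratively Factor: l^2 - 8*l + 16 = (l - 4)*(l - 4)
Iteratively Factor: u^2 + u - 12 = (u + 4)*(u - 3)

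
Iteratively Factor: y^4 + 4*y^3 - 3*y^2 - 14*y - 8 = (y + 4)*(y^3 - 3*y - 2) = (y + 1)*(y + 4)*(y^2 - y - 2) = (y - 2)*(y + 1)*(y + 4)*(y + 1)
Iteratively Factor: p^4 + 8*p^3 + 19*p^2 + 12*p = (p + 1)*(p^3 + 7*p^2 + 12*p) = (p + 1)*(p + 3)*(p^2 + 4*p) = (p + 1)*(p + 3)*(p + 4)*(p)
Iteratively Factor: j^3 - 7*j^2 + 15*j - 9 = (j - 1)*(j^2 - 6*j + 9) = (j - 3)*(j - 1)*(j - 3)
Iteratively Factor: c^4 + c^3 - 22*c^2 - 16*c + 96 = (c - 2)*(c^3 + 3*c^2 - 16*c - 48) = (c - 2)*(c + 3)*(c^2 - 16) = (c - 2)*(c + 3)*(c + 4)*(c - 4)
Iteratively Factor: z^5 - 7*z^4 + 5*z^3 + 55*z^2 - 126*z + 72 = (z - 2)*(z^4 - 5*z^3 - 5*z^2 + 45*z - 36) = (z - 2)*(z + 3)*(z^3 - 8*z^2 + 19*z - 12) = (z - 4)*(z - 2)*(z + 3)*(z^2 - 4*z + 3) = (z - 4)*(z - 3)*(z - 2)*(z + 3)*(z - 1)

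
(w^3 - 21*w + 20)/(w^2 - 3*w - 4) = (w^2 + 4*w - 5)/(w + 1)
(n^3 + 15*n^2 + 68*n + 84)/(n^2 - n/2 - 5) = 2*(n^2 + 13*n + 42)/(2*n - 5)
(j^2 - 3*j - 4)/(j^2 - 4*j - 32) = (-j^2 + 3*j + 4)/(-j^2 + 4*j + 32)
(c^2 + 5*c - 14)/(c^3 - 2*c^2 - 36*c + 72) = (c + 7)/(c^2 - 36)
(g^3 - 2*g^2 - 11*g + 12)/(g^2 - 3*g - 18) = (g^2 - 5*g + 4)/(g - 6)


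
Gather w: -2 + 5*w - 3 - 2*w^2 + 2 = -2*w^2 + 5*w - 3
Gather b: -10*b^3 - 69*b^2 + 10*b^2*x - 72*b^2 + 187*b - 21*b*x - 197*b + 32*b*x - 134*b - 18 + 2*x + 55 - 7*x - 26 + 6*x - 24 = -10*b^3 + b^2*(10*x - 141) + b*(11*x - 144) + x - 13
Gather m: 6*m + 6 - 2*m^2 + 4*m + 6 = -2*m^2 + 10*m + 12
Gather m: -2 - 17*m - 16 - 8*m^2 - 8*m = -8*m^2 - 25*m - 18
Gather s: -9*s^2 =-9*s^2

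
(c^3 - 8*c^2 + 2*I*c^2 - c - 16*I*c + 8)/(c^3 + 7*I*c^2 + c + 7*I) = (c^2 + c*(-8 + I) - 8*I)/(c^2 + 6*I*c + 7)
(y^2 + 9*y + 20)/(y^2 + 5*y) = (y + 4)/y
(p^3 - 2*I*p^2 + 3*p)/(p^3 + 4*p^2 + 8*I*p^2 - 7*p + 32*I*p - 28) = p*(p - 3*I)/(p^2 + p*(4 + 7*I) + 28*I)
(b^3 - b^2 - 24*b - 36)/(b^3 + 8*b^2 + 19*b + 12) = (b^2 - 4*b - 12)/(b^2 + 5*b + 4)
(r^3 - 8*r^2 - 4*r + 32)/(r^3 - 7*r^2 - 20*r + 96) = (r^2 - 4)/(r^2 + r - 12)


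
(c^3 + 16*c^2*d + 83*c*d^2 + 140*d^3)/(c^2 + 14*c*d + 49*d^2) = (c^2 + 9*c*d + 20*d^2)/(c + 7*d)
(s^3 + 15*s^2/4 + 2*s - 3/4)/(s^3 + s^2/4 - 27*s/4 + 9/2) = (4*s^2 + 3*s - 1)/(4*s^2 - 11*s + 6)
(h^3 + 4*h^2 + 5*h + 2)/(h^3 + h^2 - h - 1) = (h + 2)/(h - 1)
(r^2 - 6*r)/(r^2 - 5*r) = (r - 6)/(r - 5)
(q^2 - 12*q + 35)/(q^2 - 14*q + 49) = (q - 5)/(q - 7)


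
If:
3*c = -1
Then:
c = -1/3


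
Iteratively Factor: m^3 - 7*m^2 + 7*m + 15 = (m - 3)*(m^2 - 4*m - 5) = (m - 3)*(m + 1)*(m - 5)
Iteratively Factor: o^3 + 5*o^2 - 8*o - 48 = (o - 3)*(o^2 + 8*o + 16) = (o - 3)*(o + 4)*(o + 4)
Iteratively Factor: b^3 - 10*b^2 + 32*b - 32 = (b - 4)*(b^2 - 6*b + 8) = (b - 4)*(b - 2)*(b - 4)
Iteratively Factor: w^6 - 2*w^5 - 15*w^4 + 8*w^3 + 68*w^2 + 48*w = (w - 4)*(w^5 + 2*w^4 - 7*w^3 - 20*w^2 - 12*w) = (w - 4)*(w + 2)*(w^4 - 7*w^2 - 6*w) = (w - 4)*(w - 3)*(w + 2)*(w^3 + 3*w^2 + 2*w) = (w - 4)*(w - 3)*(w + 2)^2*(w^2 + w) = w*(w - 4)*(w - 3)*(w + 2)^2*(w + 1)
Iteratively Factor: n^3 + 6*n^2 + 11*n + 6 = (n + 2)*(n^2 + 4*n + 3) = (n + 1)*(n + 2)*(n + 3)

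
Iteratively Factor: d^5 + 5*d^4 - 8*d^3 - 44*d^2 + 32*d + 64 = (d - 2)*(d^4 + 7*d^3 + 6*d^2 - 32*d - 32) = (d - 2)*(d + 4)*(d^3 + 3*d^2 - 6*d - 8) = (d - 2)^2*(d + 4)*(d^2 + 5*d + 4) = (d - 2)^2*(d + 1)*(d + 4)*(d + 4)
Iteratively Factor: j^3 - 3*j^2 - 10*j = (j + 2)*(j^2 - 5*j) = j*(j + 2)*(j - 5)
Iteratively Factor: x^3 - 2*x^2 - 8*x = (x)*(x^2 - 2*x - 8) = x*(x - 4)*(x + 2)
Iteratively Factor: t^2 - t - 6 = (t - 3)*(t + 2)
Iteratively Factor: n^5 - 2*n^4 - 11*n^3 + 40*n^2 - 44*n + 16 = (n - 2)*(n^4 - 11*n^2 + 18*n - 8) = (n - 2)*(n - 1)*(n^3 + n^2 - 10*n + 8) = (n - 2)*(n - 1)^2*(n^2 + 2*n - 8) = (n - 2)*(n - 1)^2*(n + 4)*(n - 2)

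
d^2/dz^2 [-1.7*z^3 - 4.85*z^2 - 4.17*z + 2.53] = -10.2*z - 9.7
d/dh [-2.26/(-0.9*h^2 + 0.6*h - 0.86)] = (1.356 - 4.068*h)/(0.9*h^2 - 0.6*h + 0.86)^2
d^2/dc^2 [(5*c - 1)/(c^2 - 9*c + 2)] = 2*((46 - 15*c)*(c^2 - 9*c + 2) + (2*c - 9)^2*(5*c - 1))/(c^2 - 9*c + 2)^3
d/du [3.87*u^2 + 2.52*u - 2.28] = 7.74*u + 2.52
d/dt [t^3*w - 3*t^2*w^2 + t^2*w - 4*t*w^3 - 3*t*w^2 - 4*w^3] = w*(3*t^2 - 6*t*w + 2*t - 4*w^2 - 3*w)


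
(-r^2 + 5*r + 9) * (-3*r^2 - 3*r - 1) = 3*r^4 - 12*r^3 - 41*r^2 - 32*r - 9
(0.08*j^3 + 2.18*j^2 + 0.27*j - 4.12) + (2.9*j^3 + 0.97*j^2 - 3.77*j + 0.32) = 2.98*j^3 + 3.15*j^2 - 3.5*j - 3.8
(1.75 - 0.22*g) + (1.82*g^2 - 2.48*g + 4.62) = 1.82*g^2 - 2.7*g + 6.37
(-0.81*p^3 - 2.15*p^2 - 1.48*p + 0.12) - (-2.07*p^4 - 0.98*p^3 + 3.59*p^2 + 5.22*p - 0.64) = 2.07*p^4 + 0.17*p^3 - 5.74*p^2 - 6.7*p + 0.76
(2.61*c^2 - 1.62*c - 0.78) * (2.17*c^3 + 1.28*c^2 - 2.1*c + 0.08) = 5.6637*c^5 - 0.1746*c^4 - 9.2472*c^3 + 2.6124*c^2 + 1.5084*c - 0.0624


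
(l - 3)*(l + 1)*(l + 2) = l^3 - 7*l - 6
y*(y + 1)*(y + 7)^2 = y^4 + 15*y^3 + 63*y^2 + 49*y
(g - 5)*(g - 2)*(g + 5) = g^3 - 2*g^2 - 25*g + 50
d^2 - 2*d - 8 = (d - 4)*(d + 2)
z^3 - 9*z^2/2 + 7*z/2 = z*(z - 7/2)*(z - 1)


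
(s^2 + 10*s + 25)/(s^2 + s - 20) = (s + 5)/(s - 4)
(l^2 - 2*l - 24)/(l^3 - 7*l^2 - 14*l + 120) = 1/(l - 5)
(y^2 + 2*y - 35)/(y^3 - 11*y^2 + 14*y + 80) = (y + 7)/(y^2 - 6*y - 16)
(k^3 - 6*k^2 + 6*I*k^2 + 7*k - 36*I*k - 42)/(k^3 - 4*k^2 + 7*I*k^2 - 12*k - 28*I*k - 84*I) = (k - I)/(k + 2)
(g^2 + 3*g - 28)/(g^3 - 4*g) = (g^2 + 3*g - 28)/(g*(g^2 - 4))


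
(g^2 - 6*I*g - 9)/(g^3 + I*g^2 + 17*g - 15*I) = (g - 3*I)/(g^2 + 4*I*g + 5)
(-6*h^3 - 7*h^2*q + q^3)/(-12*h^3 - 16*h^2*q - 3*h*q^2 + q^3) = (-3*h + q)/(-6*h + q)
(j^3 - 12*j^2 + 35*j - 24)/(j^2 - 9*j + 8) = j - 3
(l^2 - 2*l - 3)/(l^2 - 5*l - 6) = (l - 3)/(l - 6)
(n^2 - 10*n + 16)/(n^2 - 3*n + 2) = (n - 8)/(n - 1)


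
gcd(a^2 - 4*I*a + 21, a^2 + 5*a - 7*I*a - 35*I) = a - 7*I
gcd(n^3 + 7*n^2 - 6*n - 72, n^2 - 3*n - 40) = 1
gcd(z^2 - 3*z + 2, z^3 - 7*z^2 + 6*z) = z - 1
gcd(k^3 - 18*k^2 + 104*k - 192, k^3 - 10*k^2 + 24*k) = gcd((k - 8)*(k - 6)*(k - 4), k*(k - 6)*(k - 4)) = k^2 - 10*k + 24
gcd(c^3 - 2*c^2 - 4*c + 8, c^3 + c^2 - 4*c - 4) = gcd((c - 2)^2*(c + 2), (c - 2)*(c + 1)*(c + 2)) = c^2 - 4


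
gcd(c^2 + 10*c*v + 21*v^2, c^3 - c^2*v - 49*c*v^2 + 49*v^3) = c + 7*v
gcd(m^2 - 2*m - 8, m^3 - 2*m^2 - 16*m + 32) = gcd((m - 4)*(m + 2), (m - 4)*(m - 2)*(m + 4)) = m - 4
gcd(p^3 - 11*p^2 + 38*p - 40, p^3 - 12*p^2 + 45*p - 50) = p^2 - 7*p + 10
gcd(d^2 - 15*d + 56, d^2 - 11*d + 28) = d - 7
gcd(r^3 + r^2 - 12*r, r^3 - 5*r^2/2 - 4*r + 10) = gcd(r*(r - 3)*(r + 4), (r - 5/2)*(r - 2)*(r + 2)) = 1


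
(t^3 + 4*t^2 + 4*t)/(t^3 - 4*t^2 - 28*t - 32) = t/(t - 8)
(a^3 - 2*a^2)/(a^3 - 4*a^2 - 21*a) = a*(2 - a)/(-a^2 + 4*a + 21)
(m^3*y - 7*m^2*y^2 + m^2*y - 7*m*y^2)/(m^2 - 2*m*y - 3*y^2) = m*y*(-m^2 + 7*m*y - m + 7*y)/(-m^2 + 2*m*y + 3*y^2)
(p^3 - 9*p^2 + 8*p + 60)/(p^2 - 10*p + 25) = (p^2 - 4*p - 12)/(p - 5)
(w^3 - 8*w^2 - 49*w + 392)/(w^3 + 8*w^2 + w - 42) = (w^2 - 15*w + 56)/(w^2 + w - 6)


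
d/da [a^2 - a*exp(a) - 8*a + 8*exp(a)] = -a*exp(a) + 2*a + 7*exp(a) - 8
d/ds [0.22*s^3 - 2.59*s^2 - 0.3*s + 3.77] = 0.66*s^2 - 5.18*s - 0.3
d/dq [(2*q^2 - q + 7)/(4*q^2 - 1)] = (4*q^2 - 60*q + 1)/(16*q^4 - 8*q^2 + 1)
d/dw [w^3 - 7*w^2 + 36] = w*(3*w - 14)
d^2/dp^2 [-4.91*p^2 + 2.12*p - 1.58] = -9.82000000000000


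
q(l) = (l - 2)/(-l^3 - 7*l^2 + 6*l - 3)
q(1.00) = 0.20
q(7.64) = -0.01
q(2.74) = -0.01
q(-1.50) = 0.14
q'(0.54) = -1.44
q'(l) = (l - 2)*(3*l^2 + 14*l - 6)/(-l^3 - 7*l^2 + 6*l - 3)^2 + 1/(-l^3 - 7*l^2 + 6*l - 3) = (-l^3 - 7*l^2 + 6*l + (l - 2)*(3*l^2 + 14*l - 6) - 3)/(l^3 + 7*l^2 - 6*l + 3)^2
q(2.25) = -0.01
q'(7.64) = 0.00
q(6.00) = -0.00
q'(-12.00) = -0.00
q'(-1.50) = 0.08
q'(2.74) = -0.01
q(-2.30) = 0.10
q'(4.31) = 0.00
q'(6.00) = 0.00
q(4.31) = -0.01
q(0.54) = 0.75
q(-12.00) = -0.02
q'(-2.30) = 0.03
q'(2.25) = -0.02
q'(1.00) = -0.64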